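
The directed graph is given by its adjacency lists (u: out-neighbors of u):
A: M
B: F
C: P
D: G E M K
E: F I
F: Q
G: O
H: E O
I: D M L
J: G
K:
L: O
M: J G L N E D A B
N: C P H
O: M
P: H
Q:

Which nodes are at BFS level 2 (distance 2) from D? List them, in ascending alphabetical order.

Level 0: D
Level 1: E, G, K, M
Level 2: A, B, F, I, J, L, N, O
Level 3: C, H, P, Q

A, B, F, I, J, L, N, O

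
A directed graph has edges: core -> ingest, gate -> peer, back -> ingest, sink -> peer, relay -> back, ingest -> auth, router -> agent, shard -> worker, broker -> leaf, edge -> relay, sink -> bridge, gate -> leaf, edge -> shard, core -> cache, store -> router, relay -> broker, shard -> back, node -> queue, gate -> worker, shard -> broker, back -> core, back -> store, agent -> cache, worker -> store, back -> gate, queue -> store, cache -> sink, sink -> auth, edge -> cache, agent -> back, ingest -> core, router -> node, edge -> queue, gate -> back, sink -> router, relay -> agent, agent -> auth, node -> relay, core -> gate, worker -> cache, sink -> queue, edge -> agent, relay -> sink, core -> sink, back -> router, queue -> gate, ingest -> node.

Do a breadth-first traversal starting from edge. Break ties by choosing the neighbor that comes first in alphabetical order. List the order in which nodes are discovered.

edge agent cache queue relay shard auth back sink gate store broker worker core ingest router bridge peer leaf node

Visit edge; enqueue agent, cache, queue, relay, shard → queue [agent, cache, queue, relay, shard]
Visit agent; enqueue auth, back → queue [cache, queue, relay, shard, auth, back]
Visit cache; enqueue sink → queue [queue, relay, shard, auth, back, sink]
Visit queue; enqueue gate, store → queue [relay, shard, auth, back, sink, gate, store]
Visit relay; enqueue broker → queue [shard, auth, back, sink, gate, store, broker]
Visit shard; enqueue worker → queue [auth, back, sink, gate, store, broker, worker]
Visit auth → queue [back, sink, gate, store, broker, worker]
Visit back; enqueue core, ingest, router → queue [sink, gate, store, broker, worker, core, ingest, router]
Visit sink; enqueue bridge, peer → queue [gate, store, broker, worker, core, ingest, router, bridge, peer]
Visit gate; enqueue leaf → queue [store, broker, worker, core, ingest, router, bridge, peer, leaf]
Visit store → queue [broker, worker, core, ingest, router, bridge, peer, leaf]
Visit broker → queue [worker, core, ingest, router, bridge, peer, leaf]
Visit worker → queue [core, ingest, router, bridge, peer, leaf]
Visit core → queue [ingest, router, bridge, peer, leaf]
Visit ingest; enqueue node → queue [router, bridge, peer, leaf, node]
Visit router → queue [bridge, peer, leaf, node]
Visit bridge → queue [peer, leaf, node]
Visit peer → queue [leaf, node]
Visit leaf → queue [node]
Visit node → queue []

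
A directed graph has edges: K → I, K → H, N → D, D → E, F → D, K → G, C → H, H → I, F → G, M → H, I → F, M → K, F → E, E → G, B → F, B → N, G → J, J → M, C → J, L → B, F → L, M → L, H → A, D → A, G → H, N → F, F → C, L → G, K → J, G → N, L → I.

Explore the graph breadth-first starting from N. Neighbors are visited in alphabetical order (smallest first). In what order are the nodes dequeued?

Visit N; enqueue D, F → queue [D, F]
Visit D; enqueue A, E → queue [F, A, E]
Visit F; enqueue C, G, L → queue [A, E, C, G, L]
Visit A → queue [E, C, G, L]
Visit E → queue [C, G, L]
Visit C; enqueue H, J → queue [G, L, H, J]
Visit G → queue [L, H, J]
Visit L; enqueue B, I → queue [H, J, B, I]
Visit H → queue [J, B, I]
Visit J; enqueue M → queue [B, I, M]
Visit B → queue [I, M]
Visit I → queue [M]
Visit M; enqueue K → queue [K]
Visit K → queue []

N, D, F, A, E, C, G, L, H, J, B, I, M, K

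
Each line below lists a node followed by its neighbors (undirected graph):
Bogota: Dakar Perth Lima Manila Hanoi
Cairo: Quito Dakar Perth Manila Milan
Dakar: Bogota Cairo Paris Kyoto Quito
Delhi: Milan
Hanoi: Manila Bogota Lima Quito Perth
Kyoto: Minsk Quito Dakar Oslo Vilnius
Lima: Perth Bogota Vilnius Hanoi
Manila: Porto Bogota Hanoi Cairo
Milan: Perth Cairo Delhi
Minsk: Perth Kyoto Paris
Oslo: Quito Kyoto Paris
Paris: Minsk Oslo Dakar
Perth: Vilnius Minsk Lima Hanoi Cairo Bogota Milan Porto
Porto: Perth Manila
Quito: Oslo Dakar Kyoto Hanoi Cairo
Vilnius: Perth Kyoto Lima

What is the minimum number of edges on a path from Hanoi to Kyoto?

Level 0: Hanoi
Level 1: Bogota, Lima, Manila, Perth, Quito
Level 2: Cairo, Dakar, Kyoto, Milan, Minsk, Oslo, Porto, Vilnius
Level 3: Delhi, Paris
Kyoto first appears at level 2.

2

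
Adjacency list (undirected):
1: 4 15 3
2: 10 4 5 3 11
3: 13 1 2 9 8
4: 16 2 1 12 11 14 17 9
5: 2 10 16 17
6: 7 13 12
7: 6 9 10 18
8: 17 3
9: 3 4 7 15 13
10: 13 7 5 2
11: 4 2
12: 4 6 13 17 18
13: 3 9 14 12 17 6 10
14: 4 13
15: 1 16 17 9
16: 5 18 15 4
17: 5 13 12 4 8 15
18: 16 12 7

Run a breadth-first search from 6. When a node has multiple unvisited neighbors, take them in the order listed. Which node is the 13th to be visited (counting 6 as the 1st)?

5

Visit 6; enqueue 7, 13, 12 → queue [7, 13, 12]
Visit 7; enqueue 9, 10, 18 → queue [13, 12, 9, 10, 18]
Visit 13; enqueue 3, 14, 17 → queue [12, 9, 10, 18, 3, 14, 17]
Visit 12; enqueue 4 → queue [9, 10, 18, 3, 14, 17, 4]
Visit 9; enqueue 15 → queue [10, 18, 3, 14, 17, 4, 15]
Visit 10; enqueue 5, 2 → queue [18, 3, 14, 17, 4, 15, 5, 2]
Visit 18; enqueue 16 → queue [3, 14, 17, 4, 15, 5, 2, 16]
Visit 3; enqueue 1, 8 → queue [14, 17, 4, 15, 5, 2, 16, 1, 8]
Visit 14 → queue [17, 4, 15, 5, 2, 16, 1, 8]
Visit 17 → queue [4, 15, 5, 2, 16, 1, 8]
Visit 4; enqueue 11 → queue [15, 5, 2, 16, 1, 8, 11]
Visit 15 → queue [5, 2, 16, 1, 8, 11]
Visit 5 → queue [2, 16, 1, 8, 11]
Visit 2 → queue [16, 1, 8, 11]
Visit 16 → queue [1, 8, 11]
Visit 1 → queue [8, 11]
Visit 8 → queue [11]
Visit 11 → queue []

Visit order: 6, 7, 13, 12, 9, 10, 18, 3, 14, 17, 4, 15, 5, 2, 16, 1, 8, 11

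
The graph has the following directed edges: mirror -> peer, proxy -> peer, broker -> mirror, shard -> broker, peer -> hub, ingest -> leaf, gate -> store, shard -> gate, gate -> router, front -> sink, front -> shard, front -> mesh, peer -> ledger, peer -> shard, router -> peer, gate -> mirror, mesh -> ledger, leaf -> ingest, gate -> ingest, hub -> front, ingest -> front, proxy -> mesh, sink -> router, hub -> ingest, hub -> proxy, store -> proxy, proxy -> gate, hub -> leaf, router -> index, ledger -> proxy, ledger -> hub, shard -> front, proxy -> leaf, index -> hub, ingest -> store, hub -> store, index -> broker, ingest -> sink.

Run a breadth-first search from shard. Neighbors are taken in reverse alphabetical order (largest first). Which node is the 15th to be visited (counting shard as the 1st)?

ledger

Visit shard; enqueue gate, front, broker → queue [gate, front, broker]
Visit gate; enqueue store, router, mirror, ingest → queue [front, broker, store, router, mirror, ingest]
Visit front; enqueue sink, mesh → queue [broker, store, router, mirror, ingest, sink, mesh]
Visit broker → queue [store, router, mirror, ingest, sink, mesh]
Visit store; enqueue proxy → queue [router, mirror, ingest, sink, mesh, proxy]
Visit router; enqueue peer, index → queue [mirror, ingest, sink, mesh, proxy, peer, index]
Visit mirror → queue [ingest, sink, mesh, proxy, peer, index]
Visit ingest; enqueue leaf → queue [sink, mesh, proxy, peer, index, leaf]
Visit sink → queue [mesh, proxy, peer, index, leaf]
Visit mesh; enqueue ledger → queue [proxy, peer, index, leaf, ledger]
Visit proxy → queue [peer, index, leaf, ledger]
Visit peer; enqueue hub → queue [index, leaf, ledger, hub]
Visit index → queue [leaf, ledger, hub]
Visit leaf → queue [ledger, hub]
Visit ledger → queue [hub]
Visit hub → queue []

Visit order: shard, gate, front, broker, store, router, mirror, ingest, sink, mesh, proxy, peer, index, leaf, ledger, hub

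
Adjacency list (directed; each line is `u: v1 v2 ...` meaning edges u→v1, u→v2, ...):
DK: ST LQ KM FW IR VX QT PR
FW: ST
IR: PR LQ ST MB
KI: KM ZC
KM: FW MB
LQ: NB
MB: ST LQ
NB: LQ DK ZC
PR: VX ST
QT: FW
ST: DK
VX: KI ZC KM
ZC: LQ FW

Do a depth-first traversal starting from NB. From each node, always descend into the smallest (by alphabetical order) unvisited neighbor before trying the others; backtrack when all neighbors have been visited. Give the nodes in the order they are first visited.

Visit NB
NB → DK
DK → FW
FW → ST
DK → IR
IR → LQ
IR → MB
IR → PR
PR → VX
VX → KI
KI → KM
KI → ZC
DK → QT

NB → DK → FW → ST → IR → LQ → MB → PR → VX → KI → KM → ZC → QT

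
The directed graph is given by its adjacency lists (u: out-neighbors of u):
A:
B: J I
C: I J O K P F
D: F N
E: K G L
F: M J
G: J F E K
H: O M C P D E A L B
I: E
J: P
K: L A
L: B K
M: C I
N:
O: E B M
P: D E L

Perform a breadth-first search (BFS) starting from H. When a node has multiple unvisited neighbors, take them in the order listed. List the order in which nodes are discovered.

H, O, M, C, P, D, E, A, L, B, I, J, K, F, N, G

Visit H; enqueue O, M, C, P, D, E, A, L, B → queue [O, M, C, P, D, E, A, L, B]
Visit O → queue [M, C, P, D, E, A, L, B]
Visit M; enqueue I → queue [C, P, D, E, A, L, B, I]
Visit C; enqueue J, K, F → queue [P, D, E, A, L, B, I, J, K, F]
Visit P → queue [D, E, A, L, B, I, J, K, F]
Visit D; enqueue N → queue [E, A, L, B, I, J, K, F, N]
Visit E; enqueue G → queue [A, L, B, I, J, K, F, N, G]
Visit A → queue [L, B, I, J, K, F, N, G]
Visit L → queue [B, I, J, K, F, N, G]
Visit B → queue [I, J, K, F, N, G]
Visit I → queue [J, K, F, N, G]
Visit J → queue [K, F, N, G]
Visit K → queue [F, N, G]
Visit F → queue [N, G]
Visit N → queue [G]
Visit G → queue []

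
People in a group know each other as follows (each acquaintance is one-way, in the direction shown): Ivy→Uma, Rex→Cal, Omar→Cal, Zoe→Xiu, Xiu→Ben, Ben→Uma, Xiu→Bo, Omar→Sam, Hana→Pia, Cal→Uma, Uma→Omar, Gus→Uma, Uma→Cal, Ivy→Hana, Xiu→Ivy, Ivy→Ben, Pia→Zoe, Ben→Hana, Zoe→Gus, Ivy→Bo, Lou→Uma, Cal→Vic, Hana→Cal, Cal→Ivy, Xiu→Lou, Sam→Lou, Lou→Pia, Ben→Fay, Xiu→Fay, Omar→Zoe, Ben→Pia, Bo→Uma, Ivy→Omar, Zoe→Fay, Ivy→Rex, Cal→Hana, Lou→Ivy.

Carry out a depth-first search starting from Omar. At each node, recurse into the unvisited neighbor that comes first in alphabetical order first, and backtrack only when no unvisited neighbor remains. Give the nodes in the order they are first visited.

Omar, Cal, Hana, Pia, Zoe, Fay, Gus, Uma, Xiu, Ben, Bo, Ivy, Rex, Lou, Vic, Sam

Visit Omar
Omar → Cal
Cal → Hana
Hana → Pia
Pia → Zoe
Zoe → Fay
Zoe → Gus
Gus → Uma
Zoe → Xiu
Xiu → Ben
Xiu → Bo
Xiu → Ivy
Ivy → Rex
Xiu → Lou
Cal → Vic
Omar → Sam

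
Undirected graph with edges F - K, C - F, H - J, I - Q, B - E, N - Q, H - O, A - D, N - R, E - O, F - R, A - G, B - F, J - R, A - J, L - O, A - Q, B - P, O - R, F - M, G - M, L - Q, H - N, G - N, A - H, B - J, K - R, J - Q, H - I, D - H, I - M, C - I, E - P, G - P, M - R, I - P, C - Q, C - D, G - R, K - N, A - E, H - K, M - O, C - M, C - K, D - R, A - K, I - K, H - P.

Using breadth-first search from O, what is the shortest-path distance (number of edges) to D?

Level 0: O
Level 1: E, H, L, M, R
Level 2: A, B, C, D, F, G, I, J, K, N, P, Q
D first appears at level 2.

2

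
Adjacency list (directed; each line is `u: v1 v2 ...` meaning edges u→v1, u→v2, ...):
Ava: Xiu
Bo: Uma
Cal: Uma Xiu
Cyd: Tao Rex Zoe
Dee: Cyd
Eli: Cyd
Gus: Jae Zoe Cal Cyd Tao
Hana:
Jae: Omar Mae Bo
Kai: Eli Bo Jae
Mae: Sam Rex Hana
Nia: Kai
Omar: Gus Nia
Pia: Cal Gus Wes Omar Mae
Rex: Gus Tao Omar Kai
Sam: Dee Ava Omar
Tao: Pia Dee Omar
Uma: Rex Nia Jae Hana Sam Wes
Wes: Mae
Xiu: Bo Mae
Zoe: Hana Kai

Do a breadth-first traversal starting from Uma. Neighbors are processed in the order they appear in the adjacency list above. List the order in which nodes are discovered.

Visit Uma; enqueue Rex, Nia, Jae, Hana, Sam, Wes → queue [Rex, Nia, Jae, Hana, Sam, Wes]
Visit Rex; enqueue Gus, Tao, Omar, Kai → queue [Nia, Jae, Hana, Sam, Wes, Gus, Tao, Omar, Kai]
Visit Nia → queue [Jae, Hana, Sam, Wes, Gus, Tao, Omar, Kai]
Visit Jae; enqueue Mae, Bo → queue [Hana, Sam, Wes, Gus, Tao, Omar, Kai, Mae, Bo]
Visit Hana → queue [Sam, Wes, Gus, Tao, Omar, Kai, Mae, Bo]
Visit Sam; enqueue Dee, Ava → queue [Wes, Gus, Tao, Omar, Kai, Mae, Bo, Dee, Ava]
Visit Wes → queue [Gus, Tao, Omar, Kai, Mae, Bo, Dee, Ava]
Visit Gus; enqueue Zoe, Cal, Cyd → queue [Tao, Omar, Kai, Mae, Bo, Dee, Ava, Zoe, Cal, Cyd]
Visit Tao; enqueue Pia → queue [Omar, Kai, Mae, Bo, Dee, Ava, Zoe, Cal, Cyd, Pia]
Visit Omar → queue [Kai, Mae, Bo, Dee, Ava, Zoe, Cal, Cyd, Pia]
Visit Kai; enqueue Eli → queue [Mae, Bo, Dee, Ava, Zoe, Cal, Cyd, Pia, Eli]
Visit Mae → queue [Bo, Dee, Ava, Zoe, Cal, Cyd, Pia, Eli]
Visit Bo → queue [Dee, Ava, Zoe, Cal, Cyd, Pia, Eli]
Visit Dee → queue [Ava, Zoe, Cal, Cyd, Pia, Eli]
Visit Ava; enqueue Xiu → queue [Zoe, Cal, Cyd, Pia, Eli, Xiu]
Visit Zoe → queue [Cal, Cyd, Pia, Eli, Xiu]
Visit Cal → queue [Cyd, Pia, Eli, Xiu]
Visit Cyd → queue [Pia, Eli, Xiu]
Visit Pia → queue [Eli, Xiu]
Visit Eli → queue [Xiu]
Visit Xiu → queue []

Uma -> Rex -> Nia -> Jae -> Hana -> Sam -> Wes -> Gus -> Tao -> Omar -> Kai -> Mae -> Bo -> Dee -> Ava -> Zoe -> Cal -> Cyd -> Pia -> Eli -> Xiu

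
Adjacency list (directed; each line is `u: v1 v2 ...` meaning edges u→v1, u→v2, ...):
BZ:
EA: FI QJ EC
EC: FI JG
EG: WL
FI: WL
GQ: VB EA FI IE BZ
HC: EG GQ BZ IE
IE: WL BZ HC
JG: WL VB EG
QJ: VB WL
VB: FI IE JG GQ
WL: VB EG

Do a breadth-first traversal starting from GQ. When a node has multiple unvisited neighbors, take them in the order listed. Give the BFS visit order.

GQ -> VB -> EA -> FI -> IE -> BZ -> JG -> QJ -> EC -> WL -> HC -> EG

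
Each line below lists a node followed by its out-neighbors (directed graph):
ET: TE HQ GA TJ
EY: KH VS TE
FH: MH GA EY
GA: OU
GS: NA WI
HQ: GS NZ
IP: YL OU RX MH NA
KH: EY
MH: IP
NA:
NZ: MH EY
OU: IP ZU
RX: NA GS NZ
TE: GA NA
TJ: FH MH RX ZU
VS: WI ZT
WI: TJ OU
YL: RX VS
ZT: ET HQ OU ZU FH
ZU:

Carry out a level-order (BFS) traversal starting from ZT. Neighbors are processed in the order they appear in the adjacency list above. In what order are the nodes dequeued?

ZT ET HQ OU ZU FH TE GA TJ GS NZ IP MH EY NA RX WI YL KH VS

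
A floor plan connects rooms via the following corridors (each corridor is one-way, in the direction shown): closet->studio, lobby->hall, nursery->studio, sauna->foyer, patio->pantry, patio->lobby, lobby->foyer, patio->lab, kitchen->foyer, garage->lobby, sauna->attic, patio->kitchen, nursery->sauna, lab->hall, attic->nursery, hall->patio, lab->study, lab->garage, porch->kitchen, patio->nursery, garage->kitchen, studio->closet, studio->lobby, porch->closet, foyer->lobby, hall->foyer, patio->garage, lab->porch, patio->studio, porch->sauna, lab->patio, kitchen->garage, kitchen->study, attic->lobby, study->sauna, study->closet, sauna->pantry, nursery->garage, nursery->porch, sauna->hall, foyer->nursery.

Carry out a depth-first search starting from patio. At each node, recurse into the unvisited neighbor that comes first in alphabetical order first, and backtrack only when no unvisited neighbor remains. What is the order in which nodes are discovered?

Visit patio
patio → garage
garage → kitchen
kitchen → foyer
foyer → lobby
lobby → hall
foyer → nursery
nursery → porch
porch → closet
closet → studio
porch → sauna
sauna → attic
sauna → pantry
kitchen → study
patio → lab

patio -> garage -> kitchen -> foyer -> lobby -> hall -> nursery -> porch -> closet -> studio -> sauna -> attic -> pantry -> study -> lab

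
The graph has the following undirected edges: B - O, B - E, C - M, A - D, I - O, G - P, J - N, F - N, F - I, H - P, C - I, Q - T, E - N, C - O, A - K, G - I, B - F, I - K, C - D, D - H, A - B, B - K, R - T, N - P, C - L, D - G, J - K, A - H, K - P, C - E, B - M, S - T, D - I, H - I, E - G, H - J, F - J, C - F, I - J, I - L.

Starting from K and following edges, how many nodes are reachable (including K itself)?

BFS from K visits: K, A, B, I, J, P, D, H, E, F, M, O, C, G, L, N
Reachable nodes: 16 of 20 total.

16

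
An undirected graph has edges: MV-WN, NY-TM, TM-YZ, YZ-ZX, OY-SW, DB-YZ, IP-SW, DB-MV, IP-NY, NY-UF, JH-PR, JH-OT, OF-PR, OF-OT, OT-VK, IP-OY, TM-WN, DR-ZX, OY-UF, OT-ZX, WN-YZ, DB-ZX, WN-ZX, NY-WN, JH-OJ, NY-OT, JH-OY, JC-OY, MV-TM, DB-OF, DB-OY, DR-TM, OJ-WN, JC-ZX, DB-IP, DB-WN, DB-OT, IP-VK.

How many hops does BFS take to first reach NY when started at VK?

2

Level 0: VK
Level 1: IP, OT
Level 2: DB, JH, NY, OF, OY, SW, ZX
Level 3: DR, JC, MV, OJ, PR, TM, UF, WN, YZ
NY first appears at level 2.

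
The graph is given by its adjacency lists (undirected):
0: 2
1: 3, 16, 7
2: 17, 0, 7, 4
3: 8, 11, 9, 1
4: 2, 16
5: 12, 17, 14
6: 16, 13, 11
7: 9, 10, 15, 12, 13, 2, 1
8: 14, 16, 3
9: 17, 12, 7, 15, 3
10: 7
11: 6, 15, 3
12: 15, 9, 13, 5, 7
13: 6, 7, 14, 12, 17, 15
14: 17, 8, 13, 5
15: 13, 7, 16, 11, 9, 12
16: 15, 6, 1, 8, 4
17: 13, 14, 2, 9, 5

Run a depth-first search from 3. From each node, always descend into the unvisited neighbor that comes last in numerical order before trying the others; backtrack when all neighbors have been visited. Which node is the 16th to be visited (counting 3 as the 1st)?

Visit 3
3 → 11
11 → 15
15 → 16
16 → 8
8 → 14
14 → 17
17 → 13
13 → 12
12 → 9
9 → 7
7 → 10
7 → 2
2 → 4
2 → 0
7 → 1
12 → 5
13 → 6

Visit order: 3, 11, 15, 16, 8, 14, 17, 13, 12, 9, 7, 10, 2, 4, 0, 1, 5, 6

1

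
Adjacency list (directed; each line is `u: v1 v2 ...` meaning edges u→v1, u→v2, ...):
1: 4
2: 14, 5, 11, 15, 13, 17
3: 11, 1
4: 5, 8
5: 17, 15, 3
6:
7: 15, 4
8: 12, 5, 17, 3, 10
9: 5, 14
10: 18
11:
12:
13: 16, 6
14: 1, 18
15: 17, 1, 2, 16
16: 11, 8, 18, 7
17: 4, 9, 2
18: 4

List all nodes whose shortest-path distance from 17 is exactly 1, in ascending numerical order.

2, 4, 9

Level 0: 17
Level 1: 2, 4, 9
Level 2: 5, 8, 11, 13, 14, 15
Level 3: 1, 3, 6, 10, 12, 16, 18
Level 4: 7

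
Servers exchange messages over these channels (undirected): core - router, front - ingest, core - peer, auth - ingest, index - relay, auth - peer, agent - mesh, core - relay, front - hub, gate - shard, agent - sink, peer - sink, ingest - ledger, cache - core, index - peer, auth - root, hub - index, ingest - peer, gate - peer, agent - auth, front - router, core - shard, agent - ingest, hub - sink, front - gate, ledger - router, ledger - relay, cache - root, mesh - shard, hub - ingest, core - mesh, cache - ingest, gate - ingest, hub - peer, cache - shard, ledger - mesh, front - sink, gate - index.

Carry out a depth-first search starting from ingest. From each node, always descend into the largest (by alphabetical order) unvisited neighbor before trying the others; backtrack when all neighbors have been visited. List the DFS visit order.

ingest, peer, sink, hub, index, relay, ledger, router, front, gate, shard, mesh, core, cache, root, auth, agent

Visit ingest
ingest → peer
peer → sink
sink → hub
hub → index
index → relay
relay → ledger
ledger → router
router → front
front → gate
gate → shard
shard → mesh
mesh → core
core → cache
cache → root
root → auth
auth → agent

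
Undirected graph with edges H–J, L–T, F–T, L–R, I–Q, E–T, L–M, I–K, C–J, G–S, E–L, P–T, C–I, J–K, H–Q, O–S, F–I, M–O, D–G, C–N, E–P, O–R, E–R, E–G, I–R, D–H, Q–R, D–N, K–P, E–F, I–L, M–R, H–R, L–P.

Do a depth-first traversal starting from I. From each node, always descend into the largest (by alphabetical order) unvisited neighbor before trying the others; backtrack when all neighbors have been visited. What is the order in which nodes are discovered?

Visit I
I → R
R → Q
Q → H
H → J
J → K
K → P
P → T
T → L
L → M
M → O
O → S
S → G
G → E
E → F
G → D
D → N
N → C

I -> R -> Q -> H -> J -> K -> P -> T -> L -> M -> O -> S -> G -> E -> F -> D -> N -> C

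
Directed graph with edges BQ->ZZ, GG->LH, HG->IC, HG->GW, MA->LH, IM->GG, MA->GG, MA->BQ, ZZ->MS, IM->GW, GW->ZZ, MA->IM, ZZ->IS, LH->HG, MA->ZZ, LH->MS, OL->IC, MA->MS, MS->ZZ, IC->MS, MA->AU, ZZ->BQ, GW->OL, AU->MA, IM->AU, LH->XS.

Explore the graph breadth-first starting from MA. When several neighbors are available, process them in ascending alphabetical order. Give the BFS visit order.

MA -> AU -> BQ -> GG -> IM -> LH -> MS -> ZZ -> GW -> HG -> XS -> IS -> OL -> IC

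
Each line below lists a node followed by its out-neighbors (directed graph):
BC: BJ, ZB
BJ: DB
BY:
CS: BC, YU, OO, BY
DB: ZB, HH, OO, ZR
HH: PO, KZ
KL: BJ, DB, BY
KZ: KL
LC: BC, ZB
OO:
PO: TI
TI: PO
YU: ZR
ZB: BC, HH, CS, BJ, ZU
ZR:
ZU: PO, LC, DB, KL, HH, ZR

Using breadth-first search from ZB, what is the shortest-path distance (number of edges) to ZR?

Level 0: ZB
Level 1: BC, BJ, CS, HH, ZU
Level 2: BY, DB, KL, KZ, LC, OO, PO, YU, ZR
Level 3: TI
ZR first appears at level 2.

2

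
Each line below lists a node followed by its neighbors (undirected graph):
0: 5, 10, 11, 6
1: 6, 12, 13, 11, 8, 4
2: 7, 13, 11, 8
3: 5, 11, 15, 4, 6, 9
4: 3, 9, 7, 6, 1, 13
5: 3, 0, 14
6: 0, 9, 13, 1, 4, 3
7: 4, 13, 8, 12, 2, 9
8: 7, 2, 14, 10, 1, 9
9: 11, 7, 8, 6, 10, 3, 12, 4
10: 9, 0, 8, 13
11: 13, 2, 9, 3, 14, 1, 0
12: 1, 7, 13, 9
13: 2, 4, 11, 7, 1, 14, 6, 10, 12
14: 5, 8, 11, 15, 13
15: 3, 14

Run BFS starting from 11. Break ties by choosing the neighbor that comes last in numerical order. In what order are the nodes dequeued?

11, 14, 13, 9, 3, 2, 1, 0, 15, 8, 5, 12, 10, 7, 6, 4

Visit 11; enqueue 14, 13, 9, 3, 2, 1, 0 → queue [14, 13, 9, 3, 2, 1, 0]
Visit 14; enqueue 15, 8, 5 → queue [13, 9, 3, 2, 1, 0, 15, 8, 5]
Visit 13; enqueue 12, 10, 7, 6, 4 → queue [9, 3, 2, 1, 0, 15, 8, 5, 12, 10, 7, 6, 4]
Visit 9 → queue [3, 2, 1, 0, 15, 8, 5, 12, 10, 7, 6, 4]
Visit 3 → queue [2, 1, 0, 15, 8, 5, 12, 10, 7, 6, 4]
Visit 2 → queue [1, 0, 15, 8, 5, 12, 10, 7, 6, 4]
Visit 1 → queue [0, 15, 8, 5, 12, 10, 7, 6, 4]
Visit 0 → queue [15, 8, 5, 12, 10, 7, 6, 4]
Visit 15 → queue [8, 5, 12, 10, 7, 6, 4]
Visit 8 → queue [5, 12, 10, 7, 6, 4]
Visit 5 → queue [12, 10, 7, 6, 4]
Visit 12 → queue [10, 7, 6, 4]
Visit 10 → queue [7, 6, 4]
Visit 7 → queue [6, 4]
Visit 6 → queue [4]
Visit 4 → queue []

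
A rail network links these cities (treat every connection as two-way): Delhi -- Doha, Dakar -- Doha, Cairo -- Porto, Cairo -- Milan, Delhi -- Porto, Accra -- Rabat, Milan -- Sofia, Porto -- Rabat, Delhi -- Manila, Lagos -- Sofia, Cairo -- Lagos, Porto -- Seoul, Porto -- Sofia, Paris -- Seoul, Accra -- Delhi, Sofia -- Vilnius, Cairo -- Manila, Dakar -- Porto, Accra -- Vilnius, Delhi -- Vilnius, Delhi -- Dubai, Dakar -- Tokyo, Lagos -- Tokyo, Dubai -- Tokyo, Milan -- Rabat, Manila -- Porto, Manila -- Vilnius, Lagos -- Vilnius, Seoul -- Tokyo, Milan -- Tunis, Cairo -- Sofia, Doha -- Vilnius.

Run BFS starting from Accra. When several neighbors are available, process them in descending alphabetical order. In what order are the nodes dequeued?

Accra, Vilnius, Rabat, Delhi, Sofia, Manila, Lagos, Doha, Porto, Milan, Dubai, Cairo, Tokyo, Dakar, Seoul, Tunis, Paris

Visit Accra; enqueue Vilnius, Rabat, Delhi → queue [Vilnius, Rabat, Delhi]
Visit Vilnius; enqueue Sofia, Manila, Lagos, Doha → queue [Rabat, Delhi, Sofia, Manila, Lagos, Doha]
Visit Rabat; enqueue Porto, Milan → queue [Delhi, Sofia, Manila, Lagos, Doha, Porto, Milan]
Visit Delhi; enqueue Dubai → queue [Sofia, Manila, Lagos, Doha, Porto, Milan, Dubai]
Visit Sofia; enqueue Cairo → queue [Manila, Lagos, Doha, Porto, Milan, Dubai, Cairo]
Visit Manila → queue [Lagos, Doha, Porto, Milan, Dubai, Cairo]
Visit Lagos; enqueue Tokyo → queue [Doha, Porto, Milan, Dubai, Cairo, Tokyo]
Visit Doha; enqueue Dakar → queue [Porto, Milan, Dubai, Cairo, Tokyo, Dakar]
Visit Porto; enqueue Seoul → queue [Milan, Dubai, Cairo, Tokyo, Dakar, Seoul]
Visit Milan; enqueue Tunis → queue [Dubai, Cairo, Tokyo, Dakar, Seoul, Tunis]
Visit Dubai → queue [Cairo, Tokyo, Dakar, Seoul, Tunis]
Visit Cairo → queue [Tokyo, Dakar, Seoul, Tunis]
Visit Tokyo → queue [Dakar, Seoul, Tunis]
Visit Dakar → queue [Seoul, Tunis]
Visit Seoul; enqueue Paris → queue [Tunis, Paris]
Visit Tunis → queue [Paris]
Visit Paris → queue []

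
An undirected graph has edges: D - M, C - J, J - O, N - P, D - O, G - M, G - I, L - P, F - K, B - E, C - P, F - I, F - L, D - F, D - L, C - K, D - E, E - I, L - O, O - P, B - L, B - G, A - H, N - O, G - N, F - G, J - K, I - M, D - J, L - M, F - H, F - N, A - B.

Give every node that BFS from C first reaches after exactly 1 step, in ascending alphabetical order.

Level 0: C
Level 1: J, K, P
Level 2: D, F, L, N, O
Level 3: B, E, G, H, I, M
Level 4: A

J, K, P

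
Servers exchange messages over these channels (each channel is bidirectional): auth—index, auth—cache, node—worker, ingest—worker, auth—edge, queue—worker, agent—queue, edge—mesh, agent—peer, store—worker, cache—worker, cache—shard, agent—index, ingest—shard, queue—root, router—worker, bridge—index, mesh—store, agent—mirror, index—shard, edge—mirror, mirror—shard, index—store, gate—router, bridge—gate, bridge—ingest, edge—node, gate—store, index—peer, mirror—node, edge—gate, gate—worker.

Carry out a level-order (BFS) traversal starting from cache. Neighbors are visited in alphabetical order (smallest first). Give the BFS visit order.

cache → auth → shard → worker → edge → index → ingest → mirror → gate → node → queue → router → store → mesh → agent → bridge → peer → root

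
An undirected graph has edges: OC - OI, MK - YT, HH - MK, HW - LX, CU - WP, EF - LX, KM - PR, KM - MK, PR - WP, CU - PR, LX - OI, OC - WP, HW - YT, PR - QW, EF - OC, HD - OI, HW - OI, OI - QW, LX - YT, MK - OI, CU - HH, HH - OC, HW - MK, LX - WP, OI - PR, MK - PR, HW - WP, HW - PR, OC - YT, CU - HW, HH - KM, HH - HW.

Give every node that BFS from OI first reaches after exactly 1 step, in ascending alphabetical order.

HD, HW, LX, MK, OC, PR, QW

Level 0: OI
Level 1: HD, HW, LX, MK, OC, PR, QW
Level 2: CU, EF, HH, KM, WP, YT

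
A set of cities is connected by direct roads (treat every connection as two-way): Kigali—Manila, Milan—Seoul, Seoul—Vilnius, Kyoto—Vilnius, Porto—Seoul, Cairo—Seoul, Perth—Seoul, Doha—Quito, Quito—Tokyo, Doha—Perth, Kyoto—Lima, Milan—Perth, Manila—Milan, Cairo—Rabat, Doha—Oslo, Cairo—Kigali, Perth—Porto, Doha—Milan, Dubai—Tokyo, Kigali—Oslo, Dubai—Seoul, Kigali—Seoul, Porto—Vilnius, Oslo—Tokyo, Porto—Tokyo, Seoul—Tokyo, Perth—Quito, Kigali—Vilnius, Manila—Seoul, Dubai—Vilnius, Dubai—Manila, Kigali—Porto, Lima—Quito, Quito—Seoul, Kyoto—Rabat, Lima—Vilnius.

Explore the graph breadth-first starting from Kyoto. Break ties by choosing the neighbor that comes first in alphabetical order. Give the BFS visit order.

Kyoto → Lima → Rabat → Vilnius → Quito → Cairo → Dubai → Kigali → Porto → Seoul → Doha → Perth → Tokyo → Manila → Oslo → Milan

Visit Kyoto; enqueue Lima, Rabat, Vilnius → queue [Lima, Rabat, Vilnius]
Visit Lima; enqueue Quito → queue [Rabat, Vilnius, Quito]
Visit Rabat; enqueue Cairo → queue [Vilnius, Quito, Cairo]
Visit Vilnius; enqueue Dubai, Kigali, Porto, Seoul → queue [Quito, Cairo, Dubai, Kigali, Porto, Seoul]
Visit Quito; enqueue Doha, Perth, Tokyo → queue [Cairo, Dubai, Kigali, Porto, Seoul, Doha, Perth, Tokyo]
Visit Cairo → queue [Dubai, Kigali, Porto, Seoul, Doha, Perth, Tokyo]
Visit Dubai; enqueue Manila → queue [Kigali, Porto, Seoul, Doha, Perth, Tokyo, Manila]
Visit Kigali; enqueue Oslo → queue [Porto, Seoul, Doha, Perth, Tokyo, Manila, Oslo]
Visit Porto → queue [Seoul, Doha, Perth, Tokyo, Manila, Oslo]
Visit Seoul; enqueue Milan → queue [Doha, Perth, Tokyo, Manila, Oslo, Milan]
Visit Doha → queue [Perth, Tokyo, Manila, Oslo, Milan]
Visit Perth → queue [Tokyo, Manila, Oslo, Milan]
Visit Tokyo → queue [Manila, Oslo, Milan]
Visit Manila → queue [Oslo, Milan]
Visit Oslo → queue [Milan]
Visit Milan → queue []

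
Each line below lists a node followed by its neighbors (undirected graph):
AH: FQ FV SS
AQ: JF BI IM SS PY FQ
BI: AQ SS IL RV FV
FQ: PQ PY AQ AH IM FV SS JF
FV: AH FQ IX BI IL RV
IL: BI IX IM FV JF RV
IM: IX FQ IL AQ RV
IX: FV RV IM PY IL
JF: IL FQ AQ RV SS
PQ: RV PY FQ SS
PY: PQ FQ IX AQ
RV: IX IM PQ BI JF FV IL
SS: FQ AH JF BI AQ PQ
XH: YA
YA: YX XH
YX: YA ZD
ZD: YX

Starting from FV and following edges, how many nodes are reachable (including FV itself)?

13

BFS from FV visits: FV, AH, FQ, IX, BI, IL, RV, SS, PQ, PY, AQ, IM, JF
Reachable nodes: 13 of 17 total.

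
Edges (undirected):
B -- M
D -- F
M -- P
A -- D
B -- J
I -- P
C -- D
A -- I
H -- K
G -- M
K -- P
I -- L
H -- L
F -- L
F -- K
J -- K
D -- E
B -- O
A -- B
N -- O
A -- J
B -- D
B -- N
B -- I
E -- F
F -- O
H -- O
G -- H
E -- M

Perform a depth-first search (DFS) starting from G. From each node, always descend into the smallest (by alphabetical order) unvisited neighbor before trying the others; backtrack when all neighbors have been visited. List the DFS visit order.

Visit G
G → H
H → K
K → F
F → D
D → A
A → B
B → I
I → L
I → P
P → M
M → E
B → J
B → N
N → O
D → C

G H K F D A B I L P M E J N O C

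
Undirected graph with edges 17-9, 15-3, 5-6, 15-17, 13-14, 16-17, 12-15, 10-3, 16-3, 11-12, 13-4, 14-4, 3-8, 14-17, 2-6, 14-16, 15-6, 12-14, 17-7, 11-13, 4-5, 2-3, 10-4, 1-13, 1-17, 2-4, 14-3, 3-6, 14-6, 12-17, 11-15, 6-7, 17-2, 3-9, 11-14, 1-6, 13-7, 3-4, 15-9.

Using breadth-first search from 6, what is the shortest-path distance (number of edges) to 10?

Level 0: 6
Level 1: 1, 2, 3, 5, 7, 14, 15
Level 2: 4, 8, 9, 10, 11, 12, 13, 16, 17
10 first appears at level 2.

2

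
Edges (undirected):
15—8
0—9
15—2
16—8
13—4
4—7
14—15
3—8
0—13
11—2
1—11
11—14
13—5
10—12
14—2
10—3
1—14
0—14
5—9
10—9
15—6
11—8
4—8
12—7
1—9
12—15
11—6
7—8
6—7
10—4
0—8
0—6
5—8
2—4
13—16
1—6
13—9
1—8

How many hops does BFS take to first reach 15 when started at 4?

Level 0: 4
Level 1: 2, 7, 8, 10, 13
Level 2: 0, 1, 3, 5, 6, 9, 11, 12, 14, 15, 16
15 first appears at level 2.

2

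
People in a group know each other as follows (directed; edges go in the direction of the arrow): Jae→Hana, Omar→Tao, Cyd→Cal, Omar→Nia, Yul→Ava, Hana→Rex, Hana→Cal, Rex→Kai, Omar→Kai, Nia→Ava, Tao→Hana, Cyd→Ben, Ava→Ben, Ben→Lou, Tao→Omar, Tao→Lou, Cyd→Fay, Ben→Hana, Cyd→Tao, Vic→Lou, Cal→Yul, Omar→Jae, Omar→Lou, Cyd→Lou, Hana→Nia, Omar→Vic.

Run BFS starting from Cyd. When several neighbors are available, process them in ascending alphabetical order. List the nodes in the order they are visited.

Cyd Ben Cal Fay Lou Tao Hana Yul Omar Nia Rex Ava Jae Kai Vic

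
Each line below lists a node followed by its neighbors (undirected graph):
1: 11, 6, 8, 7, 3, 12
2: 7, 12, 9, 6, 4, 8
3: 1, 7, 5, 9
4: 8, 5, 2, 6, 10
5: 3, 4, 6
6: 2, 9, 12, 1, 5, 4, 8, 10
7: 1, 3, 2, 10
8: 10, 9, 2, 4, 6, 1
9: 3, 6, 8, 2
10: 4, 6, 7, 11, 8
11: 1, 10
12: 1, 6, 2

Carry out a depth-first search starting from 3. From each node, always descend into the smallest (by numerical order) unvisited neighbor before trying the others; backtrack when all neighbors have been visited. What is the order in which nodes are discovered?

3 -> 1 -> 6 -> 2 -> 4 -> 5 -> 8 -> 9 -> 10 -> 7 -> 11 -> 12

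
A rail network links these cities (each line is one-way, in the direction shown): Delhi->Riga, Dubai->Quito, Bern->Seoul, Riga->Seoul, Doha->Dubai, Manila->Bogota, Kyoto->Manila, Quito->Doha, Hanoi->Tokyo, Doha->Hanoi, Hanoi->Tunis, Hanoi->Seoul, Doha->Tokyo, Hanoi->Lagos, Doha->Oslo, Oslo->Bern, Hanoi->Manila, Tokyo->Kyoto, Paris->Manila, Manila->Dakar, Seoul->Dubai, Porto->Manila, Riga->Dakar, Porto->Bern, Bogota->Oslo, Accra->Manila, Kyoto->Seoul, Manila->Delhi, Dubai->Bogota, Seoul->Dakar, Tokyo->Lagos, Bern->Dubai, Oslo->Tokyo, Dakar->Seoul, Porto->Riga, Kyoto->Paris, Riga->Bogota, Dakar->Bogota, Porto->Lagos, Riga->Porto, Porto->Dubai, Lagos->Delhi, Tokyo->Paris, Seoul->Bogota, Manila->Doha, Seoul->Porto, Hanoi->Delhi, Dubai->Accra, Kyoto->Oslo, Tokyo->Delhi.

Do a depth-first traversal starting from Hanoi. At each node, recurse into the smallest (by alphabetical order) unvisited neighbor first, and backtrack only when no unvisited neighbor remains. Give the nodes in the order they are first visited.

Hanoi, Delhi, Riga, Bogota, Oslo, Bern, Dubai, Accra, Manila, Dakar, Seoul, Porto, Lagos, Doha, Tokyo, Kyoto, Paris, Quito, Tunis

Visit Hanoi
Hanoi → Delhi
Delhi → Riga
Riga → Bogota
Bogota → Oslo
Oslo → Bern
Bern → Dubai
Dubai → Accra
Accra → Manila
Manila → Dakar
Dakar → Seoul
Seoul → Porto
Porto → Lagos
Manila → Doha
Doha → Tokyo
Tokyo → Kyoto
Kyoto → Paris
Dubai → Quito
Hanoi → Tunis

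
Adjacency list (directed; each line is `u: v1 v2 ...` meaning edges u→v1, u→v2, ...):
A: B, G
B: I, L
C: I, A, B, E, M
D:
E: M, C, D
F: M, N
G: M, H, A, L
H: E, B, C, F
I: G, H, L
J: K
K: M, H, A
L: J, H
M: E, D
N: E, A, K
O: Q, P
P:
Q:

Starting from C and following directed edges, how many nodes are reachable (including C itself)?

14

BFS from C visits: C, A, B, E, I, M, G, L, D, H, J, F, K, N
Reachable nodes: 14 of 17 total.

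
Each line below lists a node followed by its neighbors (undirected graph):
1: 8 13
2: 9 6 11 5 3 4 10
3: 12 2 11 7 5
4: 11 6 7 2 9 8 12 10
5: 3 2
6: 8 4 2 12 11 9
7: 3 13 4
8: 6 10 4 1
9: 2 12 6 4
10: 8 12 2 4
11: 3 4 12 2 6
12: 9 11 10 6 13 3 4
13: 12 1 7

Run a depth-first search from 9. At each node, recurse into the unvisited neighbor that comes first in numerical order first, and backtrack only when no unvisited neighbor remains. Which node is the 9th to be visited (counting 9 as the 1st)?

Visit 9
9 → 2
2 → 3
3 → 5
3 → 7
7 → 4
4 → 6
6 → 8
8 → 1
1 → 13
13 → 12
12 → 10
12 → 11

Visit order: 9, 2, 3, 5, 7, 4, 6, 8, 1, 13, 12, 10, 11

1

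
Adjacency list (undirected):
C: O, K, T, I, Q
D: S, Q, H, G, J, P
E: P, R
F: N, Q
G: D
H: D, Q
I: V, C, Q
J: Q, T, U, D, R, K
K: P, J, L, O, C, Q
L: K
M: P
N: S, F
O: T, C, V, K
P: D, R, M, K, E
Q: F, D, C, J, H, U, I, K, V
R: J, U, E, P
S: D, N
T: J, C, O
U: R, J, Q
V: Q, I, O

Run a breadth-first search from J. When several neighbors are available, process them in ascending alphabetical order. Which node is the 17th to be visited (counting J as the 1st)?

Visit J; enqueue D, K, Q, R, T, U → queue [D, K, Q, R, T, U]
Visit D; enqueue G, H, P, S → queue [K, Q, R, T, U, G, H, P, S]
Visit K; enqueue C, L, O → queue [Q, R, T, U, G, H, P, S, C, L, O]
Visit Q; enqueue F, I, V → queue [R, T, U, G, H, P, S, C, L, O, F, I, V]
Visit R; enqueue E → queue [T, U, G, H, P, S, C, L, O, F, I, V, E]
Visit T → queue [U, G, H, P, S, C, L, O, F, I, V, E]
Visit U → queue [G, H, P, S, C, L, O, F, I, V, E]
Visit G → queue [H, P, S, C, L, O, F, I, V, E]
Visit H → queue [P, S, C, L, O, F, I, V, E]
Visit P; enqueue M → queue [S, C, L, O, F, I, V, E, M]
Visit S; enqueue N → queue [C, L, O, F, I, V, E, M, N]
Visit C → queue [L, O, F, I, V, E, M, N]
Visit L → queue [O, F, I, V, E, M, N]
Visit O → queue [F, I, V, E, M, N]
Visit F → queue [I, V, E, M, N]
Visit I → queue [V, E, M, N]
Visit V → queue [E, M, N]
Visit E → queue [M, N]
Visit M → queue [N]
Visit N → queue []

Visit order: J, D, K, Q, R, T, U, G, H, P, S, C, L, O, F, I, V, E, M, N

V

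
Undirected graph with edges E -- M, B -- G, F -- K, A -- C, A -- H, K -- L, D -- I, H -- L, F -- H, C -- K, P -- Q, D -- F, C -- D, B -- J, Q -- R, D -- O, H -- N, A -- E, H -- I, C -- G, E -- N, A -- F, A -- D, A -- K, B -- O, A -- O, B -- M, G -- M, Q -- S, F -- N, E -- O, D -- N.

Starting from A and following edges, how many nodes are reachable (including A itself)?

15

BFS from A visits: A, O, K, H, F, E, D, C, B, L, N, I, M, G, J
Reachable nodes: 15 of 19 total.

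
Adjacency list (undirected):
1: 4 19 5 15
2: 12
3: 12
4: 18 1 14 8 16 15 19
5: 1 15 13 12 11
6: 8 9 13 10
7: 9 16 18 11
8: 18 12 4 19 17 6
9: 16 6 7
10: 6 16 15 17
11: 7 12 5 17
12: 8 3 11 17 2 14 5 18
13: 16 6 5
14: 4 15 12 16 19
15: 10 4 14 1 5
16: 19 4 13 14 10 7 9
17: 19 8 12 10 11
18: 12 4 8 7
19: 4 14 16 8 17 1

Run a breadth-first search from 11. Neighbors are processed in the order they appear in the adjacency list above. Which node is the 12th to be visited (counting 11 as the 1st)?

14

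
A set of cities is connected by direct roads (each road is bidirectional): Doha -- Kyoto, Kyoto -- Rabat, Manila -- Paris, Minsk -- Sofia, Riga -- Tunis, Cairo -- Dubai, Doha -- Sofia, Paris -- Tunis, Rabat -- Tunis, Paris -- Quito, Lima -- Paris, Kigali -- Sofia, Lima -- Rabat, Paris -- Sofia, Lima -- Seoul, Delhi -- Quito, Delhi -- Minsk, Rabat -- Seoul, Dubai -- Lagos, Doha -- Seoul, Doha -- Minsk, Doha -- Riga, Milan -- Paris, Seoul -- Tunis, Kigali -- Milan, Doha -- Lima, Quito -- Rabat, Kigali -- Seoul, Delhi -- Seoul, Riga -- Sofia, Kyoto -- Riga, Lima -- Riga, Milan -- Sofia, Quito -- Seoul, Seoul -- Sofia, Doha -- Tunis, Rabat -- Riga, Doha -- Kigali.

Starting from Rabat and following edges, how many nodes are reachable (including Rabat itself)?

BFS from Rabat visits: Rabat, Tunis, Seoul, Riga, Quito, Lima, Kyoto, Paris, Doha, Sofia, Kigali, Delhi, Milan, Manila, Minsk
Reachable nodes: 15 of 18 total.

15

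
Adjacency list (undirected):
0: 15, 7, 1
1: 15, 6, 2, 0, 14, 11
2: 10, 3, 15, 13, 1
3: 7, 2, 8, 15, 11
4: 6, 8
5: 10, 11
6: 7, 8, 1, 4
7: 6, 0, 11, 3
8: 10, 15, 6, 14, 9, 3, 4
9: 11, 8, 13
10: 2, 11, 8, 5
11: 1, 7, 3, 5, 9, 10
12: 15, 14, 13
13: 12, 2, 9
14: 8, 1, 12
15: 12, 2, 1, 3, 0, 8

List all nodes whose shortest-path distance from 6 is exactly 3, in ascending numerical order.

5, 12, 13

Level 0: 6
Level 1: 1, 4, 7, 8
Level 2: 0, 2, 3, 9, 10, 11, 14, 15
Level 3: 5, 12, 13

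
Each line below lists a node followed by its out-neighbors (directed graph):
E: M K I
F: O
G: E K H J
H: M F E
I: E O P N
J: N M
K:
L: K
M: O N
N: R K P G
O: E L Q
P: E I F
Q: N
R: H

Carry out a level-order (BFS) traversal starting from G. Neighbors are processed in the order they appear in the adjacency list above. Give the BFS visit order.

G E K H J M I F N O P R L Q

Visit G; enqueue E, K, H, J → queue [E, K, H, J]
Visit E; enqueue M, I → queue [K, H, J, M, I]
Visit K → queue [H, J, M, I]
Visit H; enqueue F → queue [J, M, I, F]
Visit J; enqueue N → queue [M, I, F, N]
Visit M; enqueue O → queue [I, F, N, O]
Visit I; enqueue P → queue [F, N, O, P]
Visit F → queue [N, O, P]
Visit N; enqueue R → queue [O, P, R]
Visit O; enqueue L, Q → queue [P, R, L, Q]
Visit P → queue [R, L, Q]
Visit R → queue [L, Q]
Visit L → queue [Q]
Visit Q → queue []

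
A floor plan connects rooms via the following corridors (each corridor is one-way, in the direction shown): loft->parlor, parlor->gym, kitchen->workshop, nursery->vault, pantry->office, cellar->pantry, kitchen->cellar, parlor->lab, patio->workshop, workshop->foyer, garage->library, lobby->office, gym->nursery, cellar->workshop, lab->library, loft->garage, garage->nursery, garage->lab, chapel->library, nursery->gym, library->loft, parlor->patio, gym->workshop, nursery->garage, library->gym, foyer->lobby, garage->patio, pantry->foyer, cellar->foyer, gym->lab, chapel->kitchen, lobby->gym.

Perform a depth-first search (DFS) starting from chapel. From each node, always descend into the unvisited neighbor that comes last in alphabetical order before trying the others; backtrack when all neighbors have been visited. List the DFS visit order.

Visit chapel
chapel → library
library → loft
loft → parlor
parlor → patio
patio → workshop
workshop → foyer
foyer → lobby
lobby → office
lobby → gym
gym → nursery
nursery → vault
nursery → garage
garage → lab
chapel → kitchen
kitchen → cellar
cellar → pantry

chapel → library → loft → parlor → patio → workshop → foyer → lobby → office → gym → nursery → vault → garage → lab → kitchen → cellar → pantry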